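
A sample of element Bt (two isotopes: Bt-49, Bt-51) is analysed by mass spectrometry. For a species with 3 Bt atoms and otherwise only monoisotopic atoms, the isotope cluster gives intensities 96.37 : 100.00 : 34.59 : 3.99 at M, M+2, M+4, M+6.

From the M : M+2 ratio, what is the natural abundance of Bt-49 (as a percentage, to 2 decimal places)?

74.30%

Let p = fractional abundance of Bt-49. I(M+2)/I(M) = [C(3,1)·p^2·(1−p)] / p^3 = 3·(1−p)/p = 100.00/96.37 = 1.0377
(1−p)/p = 1.0377/3 = 0.3459  ⇒  p = 1/(1 + 0.3459) = 0.7430
Bt-49: 74.30%, Bt-51: 25.70%.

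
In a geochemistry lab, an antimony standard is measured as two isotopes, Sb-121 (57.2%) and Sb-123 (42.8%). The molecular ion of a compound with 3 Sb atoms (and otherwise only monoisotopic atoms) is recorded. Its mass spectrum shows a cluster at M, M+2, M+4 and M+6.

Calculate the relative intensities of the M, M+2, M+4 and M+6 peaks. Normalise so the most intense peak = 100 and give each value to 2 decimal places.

44.55 : 100.00 : 74.83 : 18.66

Expanding (0.572 + 0.428)^3:
P(M) = 0.572^3 = 0.187149
P(M+2) = 3 × 0.572^2 × 0.428^1 = 0.420104
P(M+4) = 3 × 0.572^1 × 0.428^2 = 0.314344
P(M+6) = 0.428^3 = 0.078403
The M+2 peak is largest (0.420104); scaling to 100 gives 44.55 : 100.00 : 74.83 : 18.66.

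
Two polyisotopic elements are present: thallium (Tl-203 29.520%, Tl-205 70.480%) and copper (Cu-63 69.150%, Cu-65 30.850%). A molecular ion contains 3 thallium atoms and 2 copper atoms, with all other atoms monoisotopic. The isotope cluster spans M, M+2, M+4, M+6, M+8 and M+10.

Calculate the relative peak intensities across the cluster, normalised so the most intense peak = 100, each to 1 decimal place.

Thallium pattern (n=3): 0.02572463 : 0.18425524 : 0.43991564 : 0.35010449
Copper pattern (n=2): 0.47817225 : 0.4266555 : 0.09517225
Convolve the two distributions (both contribute in 2-u steps):
  M: 0.02572463×0.47817225 = 0.012301
  M+2: 0.02572463×0.4266555 + 0.18425524×0.47817225 = 0.099081
  M+4: 0.02572463×0.09517225 + 0.18425524×0.4266555 + 0.43991564×0.47817225 = 0.291417
  M+6: 0.18425524×0.09517225 + 0.43991564×0.4266555 + 0.35010449×0.47817225 = 0.372639
  M+8: 0.43991564×0.09517225 + 0.35010449×0.4266555 = 0.191242
  M+10: 0.35010449×0.09517225 = 0.033320
Scale to base peak (0.372639) = 100: 3.3 : 26.6 : 78.2 : 100.0 : 51.3 : 8.9

3.3 : 26.6 : 78.2 : 100.0 : 51.3 : 8.9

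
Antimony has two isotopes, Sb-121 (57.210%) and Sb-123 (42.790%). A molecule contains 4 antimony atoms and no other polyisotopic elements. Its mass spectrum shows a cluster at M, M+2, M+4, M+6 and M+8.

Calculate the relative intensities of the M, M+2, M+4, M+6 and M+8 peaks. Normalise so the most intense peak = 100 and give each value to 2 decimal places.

29.79 : 89.13 : 100.00 : 49.86 : 9.32

Each Sb atom is independently Sb-121 (p = 0.57210) or Sb-123 (q = 0.42790); the cluster is the binomial expansion (p + q)^4.
P(M) = 0.57210^4 = 0.107124
P(M+2) = 4 × 0.57210^3 × 0.42790^1 = 0.320493
P(M+4) = 6 × 0.57210^2 × 0.42790^2 = 0.359567
P(M+6) = 4 × 0.57210^1 × 0.42790^3 = 0.179291
P(M+8) = 0.42790^4 = 0.033525
The M+4 peak is largest (0.359567); scaling to 100 gives 29.79 : 89.13 : 100.00 : 49.86 : 9.32.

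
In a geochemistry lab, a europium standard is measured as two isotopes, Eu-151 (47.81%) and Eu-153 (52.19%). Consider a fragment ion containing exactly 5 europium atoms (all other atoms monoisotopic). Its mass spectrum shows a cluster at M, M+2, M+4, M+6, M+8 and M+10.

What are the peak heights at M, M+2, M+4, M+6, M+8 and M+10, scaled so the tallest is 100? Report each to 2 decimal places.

The 5 Eu atoms are independent, so intensities follow the terms of (0.4781 + 0.5219)^5.
P(M) = 0.4781^5 = 0.024980
P(M+2) = 5 × 0.4781^4 × 0.5219^1 = 0.136343
P(M+4) = 10 × 0.4781^3 × 0.5219^2 = 0.297667
P(M+6) = 10 × 0.4781^2 × 0.5219^3 = 0.324937
P(M+8) = 5 × 0.4781^1 × 0.5219^4 = 0.177353
P(M+10) = 0.5219^5 = 0.038720
The M+6 peak is largest (0.324937); scaling to 100 gives 7.69 : 41.96 : 91.61 : 100.00 : 54.58 : 11.92.

7.69 : 41.96 : 91.61 : 100.00 : 54.58 : 11.92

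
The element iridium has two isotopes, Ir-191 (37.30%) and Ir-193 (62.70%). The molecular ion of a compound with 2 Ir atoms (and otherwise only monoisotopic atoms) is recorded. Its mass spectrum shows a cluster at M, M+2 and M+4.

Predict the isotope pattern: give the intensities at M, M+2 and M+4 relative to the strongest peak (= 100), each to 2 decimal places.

Expanding (0.3730 + 0.6270)^2:
P(M) = 0.3730^2 = 0.139129
P(M+2) = 2 × 0.3730^1 × 0.6270^1 = 0.467742
P(M+4) = 0.6270^2 = 0.393129
The M+2 peak is largest (0.467742); scaling to 100 gives 29.74 : 100.00 : 84.05.

29.74 : 100.00 : 84.05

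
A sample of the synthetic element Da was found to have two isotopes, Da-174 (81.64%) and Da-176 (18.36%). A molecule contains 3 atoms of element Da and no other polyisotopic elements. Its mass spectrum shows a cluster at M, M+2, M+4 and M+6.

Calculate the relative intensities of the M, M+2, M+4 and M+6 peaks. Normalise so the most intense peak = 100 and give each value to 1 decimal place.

100.0 : 67.5 : 15.2 : 1.1

Each Da atom is independently Da-174 (p = 0.8164) or Da-176 (q = 0.1836); the cluster is the binomial expansion (p + q)^3.
P(M) = 0.8164^3 = 0.544138
P(M+2) = 3 × 0.8164^2 × 0.1836^1 = 0.367113
P(M+4) = 3 × 0.8164^1 × 0.1836^2 = 0.082560
P(M+6) = 0.1836^3 = 0.006189
The M peak is largest (0.544138); scaling to 100 gives 100.0 : 67.5 : 15.2 : 1.1.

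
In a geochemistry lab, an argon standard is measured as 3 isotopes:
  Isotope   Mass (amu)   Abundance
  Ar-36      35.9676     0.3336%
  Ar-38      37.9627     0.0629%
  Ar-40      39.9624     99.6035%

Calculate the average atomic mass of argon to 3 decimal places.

Weight each isotope mass by its fractional abundance: 0.003336 × 35.9676 + 0.000629 × 37.9627 + 0.996035 × 39.9624
= 0.11999 + 0.02388 + 39.80395 = 39.94782 amu

39.948 amu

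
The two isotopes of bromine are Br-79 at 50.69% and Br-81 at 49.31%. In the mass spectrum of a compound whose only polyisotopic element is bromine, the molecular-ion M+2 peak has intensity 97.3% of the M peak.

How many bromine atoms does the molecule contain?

1

With n Br atoms, P(M+2)/P(M) = C(n,1)·p^(n−1)q / p^n = n·q/p = n · 0.4931/0.5069.
n = 0.973 × 0.5069/0.4931 = 1.00 ≈ 1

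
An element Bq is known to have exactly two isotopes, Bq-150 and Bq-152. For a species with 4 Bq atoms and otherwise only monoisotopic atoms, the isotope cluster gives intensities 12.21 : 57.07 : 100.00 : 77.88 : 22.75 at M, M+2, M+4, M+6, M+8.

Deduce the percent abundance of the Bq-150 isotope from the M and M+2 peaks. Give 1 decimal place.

If p is the fraction of Bq that is Bq-150, then I(M+2)/I(M) = [C(4,1)·p^3·(1−p)] / p^4 = 4·(1−p)/p = 57.07/12.21 = 4.6740
(1−p)/p = 4.6740/4 = 1.1685  ⇒  p = 1/(1 + 1.1685) = 0.4611
Bq-150: 46.1%, Bq-152: 53.9%.

46.1%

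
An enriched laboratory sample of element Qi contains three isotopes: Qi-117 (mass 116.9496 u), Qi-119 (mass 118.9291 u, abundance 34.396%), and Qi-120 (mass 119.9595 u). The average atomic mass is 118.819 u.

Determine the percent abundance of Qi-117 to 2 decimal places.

Let x and y be the fractions of Qi-117 and Qi-120. Then x + y = 1 − 0.34396 = 0.65604 and 116.9496x + 119.9595y = 118.819 − 0.34396×118.9291 = 77.912146764.
Substituting: 116.9496x + 119.9595(0.65604 − x) = 77.912146764
(116.9496 − 119.9595)x = -0.786083616  ⇒  x = 0.26117, y = 0.39487
Qi-117: 26.12%, Qi-120: 39.49%.

26.12%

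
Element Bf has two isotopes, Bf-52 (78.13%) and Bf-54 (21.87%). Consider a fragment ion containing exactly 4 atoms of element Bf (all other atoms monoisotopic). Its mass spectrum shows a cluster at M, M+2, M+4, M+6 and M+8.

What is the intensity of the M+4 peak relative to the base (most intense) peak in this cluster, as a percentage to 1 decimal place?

42.0%

Term probabilities: M 0.3726, M+2 0.4172, M+4 0.1752, M+6 0.0327, M+8 0.0023. Base peak = M+2.
P(M+2) = C(4,1) × 0.7813^3 × 0.2187^1 = 4 × 0.47692872 × 0.2187 = 0.417217 (base)
P(M+4) = C(4,2) × 0.7813^2 × 0.2187^2 = 6 × 0.61042969 × 0.04782969 = 0.175180
Relative intensity = 0.175180 / 0.417217 × 100 = 42.0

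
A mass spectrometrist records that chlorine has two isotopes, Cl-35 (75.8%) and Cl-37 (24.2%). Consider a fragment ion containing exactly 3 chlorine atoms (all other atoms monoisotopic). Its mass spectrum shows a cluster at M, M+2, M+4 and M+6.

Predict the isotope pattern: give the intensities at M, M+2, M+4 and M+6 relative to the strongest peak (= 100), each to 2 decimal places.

100.00 : 95.78 : 30.58 : 3.25

Expanding (0.758 + 0.242)^3:
P(M) = 0.758^3 = 0.435520
P(M+2) = 3 × 0.758^2 × 0.242^1 = 0.417133
P(M+4) = 3 × 0.758^1 × 0.242^2 = 0.133175
P(M+6) = 0.242^3 = 0.014172
The M peak is largest (0.435520); scaling to 100 gives 100.00 : 95.78 : 30.58 : 3.25.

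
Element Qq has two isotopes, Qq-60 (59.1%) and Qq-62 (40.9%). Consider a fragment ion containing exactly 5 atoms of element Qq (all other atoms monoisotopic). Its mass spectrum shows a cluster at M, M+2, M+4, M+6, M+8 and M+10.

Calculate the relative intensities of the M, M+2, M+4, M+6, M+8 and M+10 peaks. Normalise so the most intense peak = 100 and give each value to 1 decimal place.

20.9 : 72.2 : 100.0 : 69.2 : 23.9 : 3.3

Each Qq atom is independently Qq-60 (p = 0.591) or Qq-62 (q = 0.409); the cluster is the binomial expansion (p + q)^5.
P(M) = 0.591^5 = 0.072100
P(M+2) = 5 × 0.591^4 × 0.409^1 = 0.249484
P(M+4) = 10 × 0.591^3 × 0.409^2 = 0.345310
P(M+6) = 10 × 0.591^2 × 0.409^3 = 0.238971
P(M+8) = 5 × 0.591^1 × 0.409^4 = 0.082690
P(M+10) = 0.409^5 = 0.011445
The M+4 peak is largest (0.345310); scaling to 100 gives 20.9 : 72.2 : 100.0 : 69.2 : 23.9 : 3.3.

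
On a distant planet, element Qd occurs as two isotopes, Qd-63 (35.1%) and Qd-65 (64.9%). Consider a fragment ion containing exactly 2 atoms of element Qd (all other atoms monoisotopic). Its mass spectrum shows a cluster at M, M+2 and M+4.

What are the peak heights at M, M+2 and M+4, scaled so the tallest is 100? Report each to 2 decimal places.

Expanding (0.351 + 0.649)^2:
P(M) = 0.351^2 = 0.123201
P(M+2) = 2 × 0.351^1 × 0.649^1 = 0.455598
P(M+4) = 0.649^2 = 0.421201
The M+2 peak is largest (0.455598); scaling to 100 gives 27.04 : 100.00 : 92.45.

27.04 : 100.00 : 92.45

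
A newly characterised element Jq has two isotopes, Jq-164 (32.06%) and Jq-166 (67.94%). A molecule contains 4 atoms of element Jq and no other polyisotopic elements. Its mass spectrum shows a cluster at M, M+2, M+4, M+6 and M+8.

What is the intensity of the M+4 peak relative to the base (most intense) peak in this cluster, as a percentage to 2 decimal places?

70.78%

(0.3206 + 0.6794)^4 gives M 0.0106, M+2 0.0896, M+4 0.2847, M+6 0.4022, M+8 0.2131; the largest is M+6.
P(M+6) = C(4,3) × 0.3206^1 × 0.6794^3 = 4 × 0.3206 × 0.31360041 = 0.402161 (base)
P(M+4) = C(4,2) × 0.3206^2 × 0.6794^2 = 6 × 0.10278436 × 0.46158436 = 0.284662
Relative intensity = 0.284662 / 0.402161 × 100 = 70.78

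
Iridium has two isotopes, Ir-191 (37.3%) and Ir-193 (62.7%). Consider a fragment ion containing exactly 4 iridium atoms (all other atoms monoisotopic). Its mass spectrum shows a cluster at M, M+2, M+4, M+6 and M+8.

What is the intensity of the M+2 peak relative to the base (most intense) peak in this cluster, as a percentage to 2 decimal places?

Binomial terms of (0.373 + 0.627)^4: M 0.0194, M+2 0.1302, M+4 0.3282, M+6 0.3678, M+8 0.1546 → M+6 is the base peak.
P(M+6) = C(4,3) × 0.373^1 × 0.627^3 = 4 × 0.3730 × 0.24649188 = 0.367766 (base)
P(M+2) = C(4,1) × 0.373^3 × 0.627^1 = 4 × 0.05189512 × 0.6270 = 0.130153
Relative intensity = 0.130153 / 0.367766 × 100 = 35.39

35.39%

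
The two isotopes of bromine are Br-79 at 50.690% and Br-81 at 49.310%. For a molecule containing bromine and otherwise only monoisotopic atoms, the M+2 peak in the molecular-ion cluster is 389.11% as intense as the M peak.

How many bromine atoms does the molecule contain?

With n Br atoms, P(M+2)/P(M) = C(n,1)·p^(n−1)q / p^n = n·q/p = n · 0.49310/0.50690.
n = 3.8911 × 0.50690/0.49310 = 4.00 ≈ 4

4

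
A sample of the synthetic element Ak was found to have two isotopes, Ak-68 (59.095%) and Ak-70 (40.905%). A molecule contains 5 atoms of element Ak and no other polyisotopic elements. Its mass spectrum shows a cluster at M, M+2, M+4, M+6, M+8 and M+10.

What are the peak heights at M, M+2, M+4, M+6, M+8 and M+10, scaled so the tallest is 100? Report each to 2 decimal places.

20.87 : 72.23 : 100.00 : 69.22 : 23.96 : 3.32

Each Ak atom is independently Ak-68 (p = 0.59095) or Ak-70 (q = 0.40905); the cluster is the binomial expansion (p + q)^5.
P(M) = 0.59095^5 = 0.072070
P(M+2) = 5 × 0.59095^4 × 0.40905^1 = 0.249430
P(M+4) = 10 × 0.59095^3 × 0.40905^2 = 0.345307
P(M+6) = 10 × 0.59095^2 × 0.40905^3 = 0.239018
P(M+8) = 5 × 0.59095^1 × 0.40905^4 = 0.082723
P(M+10) = 0.40905^5 = 0.011452
The M+4 peak is largest (0.345307); scaling to 100 gives 20.87 : 72.23 : 100.00 : 69.22 : 23.96 : 3.32.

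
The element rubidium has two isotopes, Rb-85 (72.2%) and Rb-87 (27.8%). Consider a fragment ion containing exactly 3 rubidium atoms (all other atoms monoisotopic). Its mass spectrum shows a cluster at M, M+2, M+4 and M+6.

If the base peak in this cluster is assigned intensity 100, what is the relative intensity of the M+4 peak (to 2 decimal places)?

Binomial terms of (0.722 + 0.278)^3: M 0.3764, M+2 0.4348, M+4 0.1674, M+6 0.0215 → M+2 is the base peak.
P(M+2) = C(3,1) × 0.722^2 × 0.278^1 = 3 × 0.521284 × 0.2780 = 0.434751 (base)
P(M+4) = C(3,2) × 0.722^1 × 0.278^2 = 3 × 0.7220 × 0.077284 = 0.167397
Relative intensity = 0.167397 / 0.434751 × 100 = 38.50

38.50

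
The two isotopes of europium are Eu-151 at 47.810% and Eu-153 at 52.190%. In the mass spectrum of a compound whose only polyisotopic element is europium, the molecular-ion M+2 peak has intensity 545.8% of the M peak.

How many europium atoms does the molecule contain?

5

The M+2/M ratio from n Eu atoms is n · q/p = n · 0.52190/0.47810.
n = 5.458 × 0.47810/0.52190 = 5.00 ≈ 5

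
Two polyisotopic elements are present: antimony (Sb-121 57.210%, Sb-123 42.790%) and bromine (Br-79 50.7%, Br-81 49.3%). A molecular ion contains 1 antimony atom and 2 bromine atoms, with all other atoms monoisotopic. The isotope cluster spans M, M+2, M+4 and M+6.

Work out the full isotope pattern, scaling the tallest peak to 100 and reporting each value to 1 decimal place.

37.1 : 100.0 : 89.1 : 26.3

Antimony pattern (n=1): 0.5721 : 0.4279
Bromine pattern (n=2): 0.257049 : 0.499902 : 0.243049
Convolve the two distributions (both contribute in 2-u steps):
  M: 0.5721×0.257049 = 0.147058
  M+2: 0.5721×0.499902 + 0.4279×0.257049 = 0.395985
  M+4: 0.5721×0.243049 + 0.4279×0.499902 = 0.352956
  M+6: 0.4279×0.243049 = 0.104001
Scale to base peak (0.395985) = 100: 37.1 : 100.0 : 89.1 : 26.3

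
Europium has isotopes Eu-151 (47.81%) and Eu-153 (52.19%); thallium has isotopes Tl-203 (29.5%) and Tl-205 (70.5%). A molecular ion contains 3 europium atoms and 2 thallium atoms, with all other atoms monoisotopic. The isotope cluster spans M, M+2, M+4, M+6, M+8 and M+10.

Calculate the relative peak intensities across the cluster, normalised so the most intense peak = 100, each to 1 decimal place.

2.7 : 21.7 : 67.2 : 100.0 : 71.8 : 20.0

Europium pattern (n=3): 0.10928391 : 0.3578871 : 0.39067407 : 0.14215492
Thallium pattern (n=2): 0.087025 : 0.41595 : 0.497025
Convolve the two distributions (both contribute in 2-u steps):
  M: 0.10928391×0.087025 = 0.009510
  M+2: 0.10928391×0.41595 + 0.3578871×0.087025 = 0.076602
  M+4: 0.10928391×0.497025 + 0.3578871×0.41595 + 0.39067407×0.087025 = 0.237178
  M+6: 0.3578871×0.497025 + 0.39067407×0.41595 + 0.14215492×0.087025 = 0.352751
  M+8: 0.39067407×0.497025 + 0.14215492×0.41595 = 0.253304
  M+10: 0.14215492×0.497025 = 0.070655
Scale to base peak (0.352751) = 100: 2.7 : 21.7 : 67.2 : 100.0 : 71.8 : 20.0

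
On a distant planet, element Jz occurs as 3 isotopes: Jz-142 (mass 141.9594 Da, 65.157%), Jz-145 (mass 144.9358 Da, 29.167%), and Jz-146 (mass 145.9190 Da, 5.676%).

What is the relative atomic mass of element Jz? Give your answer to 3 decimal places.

143.052 Da

Ar = Σ fᵢ·mᵢ = 0.65157 × 141.9594 + 0.29167 × 144.9358 + 0.05676 × 145.9190
= 92.49649 + 42.27342 + 8.28236 = 143.05227 Da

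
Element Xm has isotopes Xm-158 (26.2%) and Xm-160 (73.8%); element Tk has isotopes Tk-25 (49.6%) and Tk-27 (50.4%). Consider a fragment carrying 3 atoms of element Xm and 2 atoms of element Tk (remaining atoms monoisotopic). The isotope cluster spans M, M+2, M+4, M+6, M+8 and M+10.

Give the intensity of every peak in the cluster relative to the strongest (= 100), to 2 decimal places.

Element Xm pattern (n=3): 0.01798473 : 0.15197782 : 0.42809018 : 0.40194727
Element Tk pattern (n=2): 0.246016 : 0.499968 : 0.254016
Convolve the two distributions (both contribute in 2-u steps):
  M: 0.01798473×0.246016 = 0.004425
  M+2: 0.01798473×0.499968 + 0.15197782×0.246016 = 0.046381
  M+4: 0.01798473×0.254016 + 0.15197782×0.499968 + 0.42809018×0.246016 = 0.185869
  M+6: 0.15197782×0.254016 + 0.42809018×0.499968 + 0.40194727×0.246016 = 0.351522
  M+8: 0.42809018×0.254016 + 0.40194727×0.499968 = 0.309703
  M+10: 0.40194727×0.254016 = 0.102101
Scale to base peak (0.351522) = 100: 1.26 : 13.19 : 52.88 : 100.00 : 88.10 : 29.05

1.26 : 13.19 : 52.88 : 100.00 : 88.10 : 29.05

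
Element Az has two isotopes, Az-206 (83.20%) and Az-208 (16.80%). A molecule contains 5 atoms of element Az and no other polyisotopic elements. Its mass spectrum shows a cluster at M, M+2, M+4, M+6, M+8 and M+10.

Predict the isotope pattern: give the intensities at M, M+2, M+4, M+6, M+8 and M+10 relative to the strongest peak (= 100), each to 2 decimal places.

99.05 : 100.00 : 40.38 : 8.15 : 0.82 : 0.03

The 5 Az atoms are independent, so intensities follow the terms of (0.8320 + 0.1680)^5.
P(M) = 0.8320^5 = 0.398673
P(M+2) = 5 × 0.8320^4 × 0.1680^1 = 0.402506
P(M+4) = 10 × 0.8320^3 × 0.1680^2 = 0.162551
P(M+6) = 10 × 0.8320^2 × 0.1680^3 = 0.032823
P(M+8) = 5 × 0.8320^1 × 0.1680^4 = 0.003314
P(M+10) = 0.1680^5 = 0.000134
The M+2 peak is largest (0.402506); scaling to 100 gives 99.05 : 100.00 : 40.38 : 8.15 : 0.82 : 0.03.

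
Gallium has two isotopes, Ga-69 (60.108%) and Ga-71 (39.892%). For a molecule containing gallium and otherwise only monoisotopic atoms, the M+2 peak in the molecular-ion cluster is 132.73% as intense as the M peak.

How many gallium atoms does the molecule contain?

2

With n Ga atoms, P(M+2)/P(M) = C(n,1)·p^(n−1)q / p^n = n·q/p = n · 0.39892/0.60108.
n = 1.3273 × 0.60108/0.39892 = 2.00 ≈ 2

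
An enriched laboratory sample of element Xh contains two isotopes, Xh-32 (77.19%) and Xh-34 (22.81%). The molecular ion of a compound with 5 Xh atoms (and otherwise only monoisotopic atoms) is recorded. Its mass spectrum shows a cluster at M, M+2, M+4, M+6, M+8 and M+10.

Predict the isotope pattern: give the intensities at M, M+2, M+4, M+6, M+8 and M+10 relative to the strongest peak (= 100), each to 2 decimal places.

The 5 Xh atoms are independent, so intensities follow the terms of (0.7719 + 0.2281)^5.
P(M) = 0.7719^5 = 0.274034
P(M+2) = 5 × 0.7719^4 × 0.2281^1 = 0.404892
P(M+4) = 10 × 0.7719^3 × 0.2281^2 = 0.239295
P(M+6) = 10 × 0.7719^2 × 0.2281^3 = 0.070713
P(M+8) = 5 × 0.7719^1 × 0.2281^4 = 0.010448
P(M+10) = 0.2281^5 = 0.000617
The M+2 peak is largest (0.404892); scaling to 100 gives 67.68 : 100.00 : 59.10 : 17.46 : 2.58 : 0.15.

67.68 : 100.00 : 59.10 : 17.46 : 2.58 : 0.15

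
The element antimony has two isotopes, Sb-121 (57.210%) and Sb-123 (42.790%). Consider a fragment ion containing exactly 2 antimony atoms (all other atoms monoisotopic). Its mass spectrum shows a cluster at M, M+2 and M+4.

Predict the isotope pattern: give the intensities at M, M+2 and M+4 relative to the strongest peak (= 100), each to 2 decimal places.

The 2 Sb atoms are independent, so intensities follow the terms of (0.57210 + 0.42790)^2.
P(M) = 0.57210^2 = 0.327298
P(M+2) = 2 × 0.57210^1 × 0.42790^1 = 0.489603
P(M+4) = 0.42790^2 = 0.183098
The M+2 peak is largest (0.489603); scaling to 100 gives 66.85 : 100.00 : 37.40.

66.85 : 100.00 : 37.40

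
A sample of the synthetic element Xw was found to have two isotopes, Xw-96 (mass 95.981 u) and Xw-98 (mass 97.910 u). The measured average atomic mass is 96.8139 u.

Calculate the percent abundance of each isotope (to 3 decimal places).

With x = fraction of Xw-96 (so Xw-98 is 1 − x):
95.981·x + 97.910·(1 − x) = 96.8139
(95.981 − 97.910)·x = 96.8139 − 97.910
x = -1.0961 / -1.929 = 0.56822 → 56.822% Xw-96, 43.178% Xw-98.

Xw-96: 56.822%, Xw-98: 43.178%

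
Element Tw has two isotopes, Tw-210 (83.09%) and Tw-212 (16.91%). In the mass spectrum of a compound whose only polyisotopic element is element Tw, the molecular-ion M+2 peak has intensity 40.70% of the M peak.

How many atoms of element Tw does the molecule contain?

2

For n independent Tw atoms, I(M+2)/I(M) = n · (abundance Tw-212) / (abundance Tw-210) = n · 0.1691/0.8309.
n = 0.4070 × 0.8309/0.1691 = 2.00 ≈ 2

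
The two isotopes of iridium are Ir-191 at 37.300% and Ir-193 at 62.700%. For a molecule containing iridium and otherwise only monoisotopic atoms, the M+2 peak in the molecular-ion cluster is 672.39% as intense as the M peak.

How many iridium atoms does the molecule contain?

4

The M+2/M ratio from n Ir atoms is n · q/p = n · 0.62700/0.37300.
n = 6.7239 × 0.37300/0.62700 = 4.00 ≈ 4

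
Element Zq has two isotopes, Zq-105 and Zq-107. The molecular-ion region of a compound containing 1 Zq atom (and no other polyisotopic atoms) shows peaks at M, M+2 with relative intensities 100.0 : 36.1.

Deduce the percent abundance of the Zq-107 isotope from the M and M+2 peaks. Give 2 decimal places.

Write p for the Zq-105 fraction. I(M+2)/I(M) = [C(1,1)·p^0·(1−p)] / p^1 = 1·(1−p)/p = 36.1/100.0 = 0.3610
(1−p)/p = 0.3610/1 = 0.3610  ⇒  p = 1/(1 + 0.3610) = 0.7348
Zq-105: 73.48%, Zq-107: 26.52%.

26.52%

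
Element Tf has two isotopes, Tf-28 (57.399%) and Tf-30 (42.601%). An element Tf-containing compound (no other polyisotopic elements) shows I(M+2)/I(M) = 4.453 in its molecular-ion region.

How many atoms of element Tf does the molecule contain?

6

The M+2/M ratio from n Tf atoms is n · q/p = n · 0.42601/0.57399.
n = 4.453 × 0.57399/0.42601 = 6.00 ≈ 6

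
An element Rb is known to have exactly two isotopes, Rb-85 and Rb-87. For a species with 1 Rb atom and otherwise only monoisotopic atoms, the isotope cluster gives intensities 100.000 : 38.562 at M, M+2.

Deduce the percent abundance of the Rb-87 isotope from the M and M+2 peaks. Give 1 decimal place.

Write p for the Rb-85 fraction. I(M+2)/I(M) = [C(1,1)·p^0·(1−p)] / p^1 = 1·(1−p)/p = 38.562/100.000 = 0.3856
(1−p)/p = 0.3856/1 = 0.3856  ⇒  p = 1/(1 + 0.3856) = 0.7217
Rb-85: 72.2%, Rb-87: 27.8%.

27.8%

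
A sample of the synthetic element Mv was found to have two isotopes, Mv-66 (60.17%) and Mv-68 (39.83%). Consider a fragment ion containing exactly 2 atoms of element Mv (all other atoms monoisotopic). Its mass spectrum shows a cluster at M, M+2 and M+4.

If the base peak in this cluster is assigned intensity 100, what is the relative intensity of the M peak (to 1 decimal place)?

Term probabilities: M 0.3620, M+2 0.4793, M+4 0.1586. Base peak = M+2.
P(M+2) = C(2,1) × 0.6017^1 × 0.3983^1 = 2 × 0.6017 × 0.3983 = 0.479314 (base)
P(M) = C(2,0) × 0.6017^2 × 0.3983^0 = 1 × 0.36204289 × 1.0000 = 0.362043
Relative intensity = 0.362043 / 0.479314 × 100 = 75.5

75.5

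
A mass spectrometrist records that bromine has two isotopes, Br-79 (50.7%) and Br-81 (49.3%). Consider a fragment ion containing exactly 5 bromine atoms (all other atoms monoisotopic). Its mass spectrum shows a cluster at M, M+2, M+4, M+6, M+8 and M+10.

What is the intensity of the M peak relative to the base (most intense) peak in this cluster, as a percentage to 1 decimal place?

Binomial terms of (0.507 + 0.493)^5: M 0.0335, M+2 0.1629, M+4 0.3168, M+6 0.3080, M+8 0.1497, M+10 0.0291 → M+4 is the base peak.
P(M+4) = C(5,2) × 0.507^3 × 0.493^2 = 10 × 0.13032384 × 0.243049 = 0.316751 (base)
P(M) = C(5,0) × 0.507^5 × 0.493^0 = 1 × 0.03349961 × 1.0000 = 0.033500
Relative intensity = 0.033500 / 0.316751 × 100 = 10.6

10.6%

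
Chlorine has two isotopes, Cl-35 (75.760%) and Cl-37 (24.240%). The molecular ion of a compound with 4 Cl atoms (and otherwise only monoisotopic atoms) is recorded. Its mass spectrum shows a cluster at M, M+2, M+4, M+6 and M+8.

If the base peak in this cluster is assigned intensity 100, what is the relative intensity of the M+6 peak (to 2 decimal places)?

10.24

Term probabilities: M 0.3294, M+2 0.4216, M+4 0.2023, M+6 0.0432, M+8 0.0035. Base peak = M+2.
P(M+2) = C(4,1) × 0.75760^3 × 0.24240^1 = 4 × 0.4348304 × 0.2424 = 0.421612 (base)
P(M+6) = C(4,3) × 0.75760^1 × 0.24240^3 = 4 × 0.7576 × 0.01424288 = 0.043162
Relative intensity = 0.043162 / 0.421612 × 100 = 10.24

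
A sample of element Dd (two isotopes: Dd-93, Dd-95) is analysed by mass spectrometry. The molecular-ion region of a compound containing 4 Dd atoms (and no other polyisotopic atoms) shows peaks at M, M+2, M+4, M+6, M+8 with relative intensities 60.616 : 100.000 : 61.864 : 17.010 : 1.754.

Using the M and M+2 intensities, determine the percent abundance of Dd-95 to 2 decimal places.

29.20%

Write p for the Dd-93 fraction. I(M+2)/I(M) = [C(4,1)·p^3·(1−p)] / p^4 = 4·(1−p)/p = 100.000/60.616 = 1.6497
(1−p)/p = 1.6497/4 = 0.4124  ⇒  p = 1/(1 + 0.4124) = 0.7080
Dd-93: 70.80%, Dd-95: 29.20%.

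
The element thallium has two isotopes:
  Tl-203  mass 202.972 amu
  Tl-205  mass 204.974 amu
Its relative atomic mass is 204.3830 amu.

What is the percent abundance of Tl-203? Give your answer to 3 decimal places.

29.520%

With x = fraction of Tl-203 (so Tl-205 is 1 − x):
202.972·x + 204.974·(1 − x) = 204.3830
(202.972 − 204.974)·x = 204.3830 − 204.974
x = -0.5910 / -2.002 = 0.29520 → 29.520% Tl-203, 70.480% Tl-205.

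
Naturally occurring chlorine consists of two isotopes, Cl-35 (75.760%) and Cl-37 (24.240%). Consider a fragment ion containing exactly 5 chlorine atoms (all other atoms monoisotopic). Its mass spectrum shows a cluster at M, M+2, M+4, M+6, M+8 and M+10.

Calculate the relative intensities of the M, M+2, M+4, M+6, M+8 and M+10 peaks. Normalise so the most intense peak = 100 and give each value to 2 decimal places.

62.51 : 100.00 : 63.99 : 20.47 : 3.28 : 0.21

The 5 Cl atoms are independent, so intensities follow the terms of (0.75760 + 0.24240)^5.
P(M) = 0.75760^5 = 0.249574
P(M+2) = 5 × 0.75760^4 × 0.24240^1 = 0.399266
P(M+4) = 10 × 0.75760^3 × 0.24240^2 = 0.255497
P(M+6) = 10 × 0.75760^2 × 0.24240^3 = 0.081748
P(M+8) = 5 × 0.75760^1 × 0.24240^4 = 0.013078
P(M+10) = 0.24240^5 = 0.000837
The M+2 peak is largest (0.399266); scaling to 100 gives 62.51 : 100.00 : 63.99 : 20.47 : 3.28 : 0.21.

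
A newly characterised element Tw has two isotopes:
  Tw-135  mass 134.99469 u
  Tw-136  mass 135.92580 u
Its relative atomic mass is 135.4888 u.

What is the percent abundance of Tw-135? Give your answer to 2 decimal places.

Writing the weighted mean with unknown fraction x of Tw-135:
134.99469·x + 135.92580·(1 − x) = 135.4888
(134.99469 − 135.92580)·x = 135.4888 − 135.92580
x = -0.43700 / -0.93111 = 0.46933 → 46.93% Tw-135, 53.07% Tw-136.

46.93%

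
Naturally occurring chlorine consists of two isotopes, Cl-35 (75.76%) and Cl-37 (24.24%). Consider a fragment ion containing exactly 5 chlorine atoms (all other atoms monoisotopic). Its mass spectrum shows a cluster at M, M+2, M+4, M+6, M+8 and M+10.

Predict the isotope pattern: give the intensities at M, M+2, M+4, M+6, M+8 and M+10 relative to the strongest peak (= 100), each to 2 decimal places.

The 5 Cl atoms are independent, so intensities follow the terms of (0.7576 + 0.2424)^5.
P(M) = 0.7576^5 = 0.249574
P(M+2) = 5 × 0.7576^4 × 0.2424^1 = 0.399266
P(M+4) = 10 × 0.7576^3 × 0.2424^2 = 0.255497
P(M+6) = 10 × 0.7576^2 × 0.2424^3 = 0.081748
P(M+8) = 5 × 0.7576^1 × 0.2424^4 = 0.013078
P(M+10) = 0.2424^5 = 0.000837
The M+2 peak is largest (0.399266); scaling to 100 gives 62.51 : 100.00 : 63.99 : 20.47 : 3.28 : 0.21.

62.51 : 100.00 : 63.99 : 20.47 : 3.28 : 0.21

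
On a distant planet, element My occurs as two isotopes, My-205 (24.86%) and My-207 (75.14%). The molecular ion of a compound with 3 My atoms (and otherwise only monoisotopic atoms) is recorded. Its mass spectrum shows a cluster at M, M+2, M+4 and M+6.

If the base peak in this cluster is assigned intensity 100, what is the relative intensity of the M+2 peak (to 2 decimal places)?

32.84

(0.2486 + 0.7514)^3 gives M 0.0154, M+2 0.1393, M+4 0.4211, M+6 0.4242; the largest is M+6.
P(M+6) = C(3,3) × 0.2486^0 × 0.7514^3 = 1 × 1.0000 × 0.42424191 = 0.424242 (base)
P(M+2) = C(3,1) × 0.2486^2 × 0.7514^1 = 3 × 0.06180196 × 0.7514 = 0.139314
Relative intensity = 0.139314 / 0.424242 × 100 = 32.84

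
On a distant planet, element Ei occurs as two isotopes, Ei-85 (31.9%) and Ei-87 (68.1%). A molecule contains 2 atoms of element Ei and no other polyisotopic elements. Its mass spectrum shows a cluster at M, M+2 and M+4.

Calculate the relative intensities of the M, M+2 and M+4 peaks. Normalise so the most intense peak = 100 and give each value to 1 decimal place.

Expanding (0.319 + 0.681)^2:
P(M) = 0.319^2 = 0.101761
P(M+2) = 2 × 0.319^1 × 0.681^1 = 0.434478
P(M+4) = 0.681^2 = 0.463761
The M+4 peak is largest (0.463761); scaling to 100 gives 21.9 : 93.7 : 100.0.

21.9 : 93.7 : 100.0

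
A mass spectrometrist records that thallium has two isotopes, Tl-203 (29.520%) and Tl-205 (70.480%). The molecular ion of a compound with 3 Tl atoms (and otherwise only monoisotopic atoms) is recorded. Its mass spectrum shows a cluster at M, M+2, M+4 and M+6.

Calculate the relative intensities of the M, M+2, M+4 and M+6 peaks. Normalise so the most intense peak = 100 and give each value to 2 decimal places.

5.85 : 41.88 : 100.00 : 79.58

The 3 Tl atoms are independent, so intensities follow the terms of (0.29520 + 0.70480)^3.
P(M) = 0.29520^3 = 0.025725
P(M+2) = 3 × 0.29520^2 × 0.70480^1 = 0.184255
P(M+4) = 3 × 0.29520^1 × 0.70480^2 = 0.439916
P(M+6) = 0.70480^3 = 0.350104
The M+4 peak is largest (0.439916); scaling to 100 gives 5.85 : 41.88 : 100.00 : 79.58.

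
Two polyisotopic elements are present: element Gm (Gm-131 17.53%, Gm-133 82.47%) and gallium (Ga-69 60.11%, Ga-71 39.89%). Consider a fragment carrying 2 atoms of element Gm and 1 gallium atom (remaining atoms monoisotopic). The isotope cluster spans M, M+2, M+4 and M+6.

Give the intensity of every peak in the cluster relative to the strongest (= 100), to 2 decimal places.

3.52 : 35.50 : 100.00 : 51.76

Element Gm pattern (n=2): 0.03073009 : 0.28913982 : 0.68013009
Gallium pattern (n=1): 0.6011 : 0.3989
Convolve the two distributions (both contribute in 2-u steps):
  M: 0.03073009×0.6011 = 0.018472
  M+2: 0.03073009×0.3989 + 0.28913982×0.6011 = 0.186060
  M+4: 0.28913982×0.3989 + 0.68013009×0.6011 = 0.524164
  M+6: 0.68013009×0.3989 = 0.271304
Scale to base peak (0.524164) = 100: 3.52 : 35.50 : 100.00 : 51.76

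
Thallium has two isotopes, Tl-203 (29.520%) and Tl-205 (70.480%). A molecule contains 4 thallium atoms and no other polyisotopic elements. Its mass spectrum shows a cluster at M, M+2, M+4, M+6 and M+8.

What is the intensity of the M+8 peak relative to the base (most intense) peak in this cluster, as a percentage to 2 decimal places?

59.69%

(0.29520 + 0.70480)^4 gives M 0.0076, M+2 0.0725, M+4 0.2597, M+6 0.4134, M+8 0.2468; the largest is M+6.
P(M+6) = C(4,3) × 0.29520^1 × 0.70480^3 = 4 × 0.2952 × 0.35010449 = 0.413403 (base)
P(M+8) = C(4,4) × 0.29520^0 × 0.70480^4 = 1 × 1.0000 × 0.24675365 = 0.246754
Relative intensity = 0.246754 / 0.413403 × 100 = 59.69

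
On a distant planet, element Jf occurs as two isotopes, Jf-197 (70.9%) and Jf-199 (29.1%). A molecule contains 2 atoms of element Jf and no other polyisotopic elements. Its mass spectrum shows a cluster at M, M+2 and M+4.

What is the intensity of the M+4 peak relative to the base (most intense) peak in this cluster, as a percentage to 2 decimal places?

Binomial terms of (0.709 + 0.291)^2: M 0.5027, M+2 0.4126, M+4 0.0847 → M is the base peak.
P(M) = C(2,0) × 0.709^2 × 0.291^0 = 1 × 0.502681 × 1.0000 = 0.502681 (base)
P(M+4) = C(2,2) × 0.709^0 × 0.291^2 = 1 × 1.0000 × 0.084681 = 0.084681
Relative intensity = 0.084681 / 0.502681 × 100 = 16.85

16.85%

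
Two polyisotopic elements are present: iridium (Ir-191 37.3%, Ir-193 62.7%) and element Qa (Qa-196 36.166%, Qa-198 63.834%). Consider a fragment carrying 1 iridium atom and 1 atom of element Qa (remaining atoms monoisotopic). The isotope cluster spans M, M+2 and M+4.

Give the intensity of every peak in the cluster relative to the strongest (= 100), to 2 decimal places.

Iridium pattern (n=1): 0.3730 : 0.6270
Element Qa pattern (n=1): 0.36166 : 0.63834
Convolve the two distributions (both contribute in 2-u steps):
  M: 0.3730×0.36166 = 0.134899
  M+2: 0.3730×0.63834 + 0.6270×0.36166 = 0.464862
  M+4: 0.6270×0.63834 = 0.400239
Scale to base peak (0.464862) = 100: 29.02 : 100.00 : 86.10

29.02 : 100.00 : 86.10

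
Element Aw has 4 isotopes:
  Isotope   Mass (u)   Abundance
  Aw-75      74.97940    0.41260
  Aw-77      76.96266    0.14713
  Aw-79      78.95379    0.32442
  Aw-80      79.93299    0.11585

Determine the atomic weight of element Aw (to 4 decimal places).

77.1344 u

Average mass = Σ (abundance × isotope mass) = 0.41260 × 74.97940 + 0.14713 × 76.96266 + 0.32442 × 78.95379 + 0.11585 × 79.93299
= 30.936500 + 11.323516 + 25.614189 + 9.260237 = 77.134442 u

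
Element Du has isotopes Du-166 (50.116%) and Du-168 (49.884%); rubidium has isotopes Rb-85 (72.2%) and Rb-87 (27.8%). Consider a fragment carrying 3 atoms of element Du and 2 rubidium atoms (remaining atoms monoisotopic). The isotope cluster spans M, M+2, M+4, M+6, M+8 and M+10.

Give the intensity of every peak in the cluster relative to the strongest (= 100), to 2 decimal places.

Element Du pattern (n=3): 0.12587202 : 0.37586798 : 0.37412799 : 0.12413202
Rubidium pattern (n=2): 0.521284 : 0.401432 : 0.077284
Convolve the two distributions (both contribute in 2-u steps):
  M: 0.12587202×0.521284 = 0.065615
  M+2: 0.12587202×0.401432 + 0.37586798×0.521284 = 0.246463
  M+4: 0.12587202×0.077284 + 0.37586798×0.401432 + 0.37412799×0.521284 = 0.355640
  M+6: 0.37586798×0.077284 + 0.37412799×0.401432 + 0.12413202×0.521284 = 0.243944
  M+8: 0.37412799×0.077284 + 0.12413202×0.401432 = 0.078745
  M+10: 0.12413202×0.077284 = 0.009593
Scale to base peak (0.355640) = 100: 18.45 : 69.30 : 100.00 : 68.59 : 22.14 : 2.70

18.45 : 69.30 : 100.00 : 68.59 : 22.14 : 2.70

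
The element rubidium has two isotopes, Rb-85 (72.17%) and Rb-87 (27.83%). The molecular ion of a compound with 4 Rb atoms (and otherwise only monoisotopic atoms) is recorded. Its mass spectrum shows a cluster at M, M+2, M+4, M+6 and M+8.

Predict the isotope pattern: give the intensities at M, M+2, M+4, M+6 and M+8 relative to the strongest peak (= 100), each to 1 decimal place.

The 4 Rb atoms are independent, so intensities follow the terms of (0.7217 + 0.2783)^4.
P(M) = 0.7217^4 = 0.271286
P(M+2) = 4 × 0.7217^3 × 0.2783^1 = 0.418450
P(M+4) = 6 × 0.7217^2 × 0.2783^2 = 0.242042
P(M+6) = 4 × 0.7217^1 × 0.2783^3 = 0.062224
P(M+8) = 0.2783^4 = 0.005999
The M+2 peak is largest (0.418450); scaling to 100 gives 64.8 : 100.0 : 57.8 : 14.9 : 1.4.

64.8 : 100.0 : 57.8 : 14.9 : 1.4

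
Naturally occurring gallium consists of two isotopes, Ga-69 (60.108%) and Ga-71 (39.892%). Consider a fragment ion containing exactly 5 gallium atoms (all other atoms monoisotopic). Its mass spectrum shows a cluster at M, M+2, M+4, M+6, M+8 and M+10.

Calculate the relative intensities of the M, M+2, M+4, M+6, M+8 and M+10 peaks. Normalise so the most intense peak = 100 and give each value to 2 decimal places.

22.70 : 75.34 : 100.00 : 66.37 : 22.02 : 2.92

Each Ga atom is independently Ga-69 (p = 0.60108) or Ga-71 (q = 0.39892); the cluster is the binomial expansion (p + q)^5.
P(M) = 0.60108^5 = 0.078462
P(M+2) = 5 × 0.60108^4 × 0.39892^1 = 0.260366
P(M+4) = 10 × 0.60108^3 × 0.39892^2 = 0.345596
P(M+6) = 10 × 0.60108^2 × 0.39892^3 = 0.229362
P(M+8) = 5 × 0.60108^1 × 0.39892^4 = 0.076111
P(M+10) = 0.39892^5 = 0.010103
The M+4 peak is largest (0.345596); scaling to 100 gives 22.70 : 75.34 : 100.00 : 66.37 : 22.02 : 2.92.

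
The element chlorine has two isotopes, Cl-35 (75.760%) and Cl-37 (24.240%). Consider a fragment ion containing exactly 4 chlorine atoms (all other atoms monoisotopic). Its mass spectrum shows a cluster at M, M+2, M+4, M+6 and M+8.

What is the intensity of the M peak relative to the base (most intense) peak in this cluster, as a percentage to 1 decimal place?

Term probabilities: M 0.3294, M+2 0.4216, M+4 0.2023, M+6 0.0432, M+8 0.0035. Base peak = M+2.
P(M+2) = C(4,1) × 0.75760^3 × 0.24240^1 = 4 × 0.4348304 × 0.2424 = 0.421612 (base)
P(M) = C(4,0) × 0.75760^4 × 0.24240^0 = 1 × 0.32942751 × 1.0000 = 0.329428
Relative intensity = 0.329428 / 0.421612 × 100 = 78.1

78.1%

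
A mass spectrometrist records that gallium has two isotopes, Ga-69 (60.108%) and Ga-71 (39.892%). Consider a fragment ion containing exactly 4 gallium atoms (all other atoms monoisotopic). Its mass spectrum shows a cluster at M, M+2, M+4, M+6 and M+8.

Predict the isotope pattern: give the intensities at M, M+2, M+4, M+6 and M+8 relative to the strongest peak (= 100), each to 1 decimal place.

37.7 : 100.0 : 99.6 : 44.0 : 7.3

Expanding (0.60108 + 0.39892)^4:
P(M) = 0.60108^4 = 0.130536
P(M+2) = 4 × 0.60108^3 × 0.39892^1 = 0.346531
P(M+4) = 6 × 0.60108^2 × 0.39892^2 = 0.344975
P(M+6) = 4 × 0.60108^1 × 0.39892^3 = 0.152633
P(M+8) = 0.39892^4 = 0.025325
The M+2 peak is largest (0.346531); scaling to 100 gives 37.7 : 100.0 : 99.6 : 44.0 : 7.3.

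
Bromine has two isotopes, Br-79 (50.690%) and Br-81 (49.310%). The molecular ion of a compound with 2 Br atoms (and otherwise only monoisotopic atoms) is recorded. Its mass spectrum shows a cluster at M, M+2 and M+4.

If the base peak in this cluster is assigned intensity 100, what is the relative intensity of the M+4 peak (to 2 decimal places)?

48.64

(0.50690 + 0.49310)^2 gives M 0.2569, M+2 0.4999, M+4 0.2431; the largest is M+2.
P(M+2) = C(2,1) × 0.50690^1 × 0.49310^1 = 2 × 0.5069 × 0.4931 = 0.499905 (base)
P(M+4) = C(2,2) × 0.50690^0 × 0.49310^2 = 1 × 1.0000 × 0.24314761 = 0.243148
Relative intensity = 0.243148 / 0.499905 × 100 = 48.64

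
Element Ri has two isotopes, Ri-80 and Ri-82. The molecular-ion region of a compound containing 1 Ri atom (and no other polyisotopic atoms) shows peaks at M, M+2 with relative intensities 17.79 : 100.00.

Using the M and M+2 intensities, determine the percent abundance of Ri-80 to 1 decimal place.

Let p = fractional abundance of Ri-80. I(M+2)/I(M) = [C(1,1)·p^0·(1−p)] / p^1 = 1·(1−p)/p = 100.00/17.79 = 5.6211
(1−p)/p = 5.6211/1 = 5.6211  ⇒  p = 1/(1 + 5.6211) = 0.1510
Ri-80: 15.1%, Ri-82: 84.9%.

15.1%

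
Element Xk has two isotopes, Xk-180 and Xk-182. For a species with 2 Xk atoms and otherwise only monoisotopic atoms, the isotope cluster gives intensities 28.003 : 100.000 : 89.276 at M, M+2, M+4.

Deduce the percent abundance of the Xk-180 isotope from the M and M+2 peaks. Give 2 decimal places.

If p is the fraction of Xk that is Xk-180, then I(M+2)/I(M) = [C(2,1)·p^1·(1−p)] / p^2 = 2·(1−p)/p = 100.000/28.003 = 3.5710
(1−p)/p = 3.5710/2 = 1.7855  ⇒  p = 1/(1 + 1.7855) = 0.3590
Xk-180: 35.90%, Xk-182: 64.10%.

35.90%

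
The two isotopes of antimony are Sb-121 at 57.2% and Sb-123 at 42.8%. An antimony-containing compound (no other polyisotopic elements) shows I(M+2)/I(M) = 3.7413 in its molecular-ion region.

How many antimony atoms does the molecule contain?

5

For n independent Sb atoms, I(M+2)/I(M) = n · (abundance Sb-123) / (abundance Sb-121) = n · 0.428/0.572.
n = 3.7413 × 0.572/0.428 = 5.00 ≈ 5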